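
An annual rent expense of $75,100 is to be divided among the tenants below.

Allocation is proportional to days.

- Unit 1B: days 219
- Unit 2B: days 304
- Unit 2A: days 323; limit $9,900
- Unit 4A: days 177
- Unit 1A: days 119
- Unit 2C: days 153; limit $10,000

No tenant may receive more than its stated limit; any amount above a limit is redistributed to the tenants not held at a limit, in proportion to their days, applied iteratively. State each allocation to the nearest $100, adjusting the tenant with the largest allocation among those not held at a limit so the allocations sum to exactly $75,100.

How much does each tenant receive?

Combined days = 1,295.
Unconstrained shares: Unit 1B 12,700.31; Unit 2B 17,629.65; Unit 2A 18,731.51; Unit 4A 10,264.63; Unit 1A 6,901.08; Unit 2C 8,872.82.
Cap binds for Unit 2A ($9,900); balance $65,200 reallocated over remaining days 972.
Cap binds for Unit 2C ($10,000); balance $55,200 reallocated over remaining days 819.
Shares after redistribution: Unit 1B 14,760.44 → $14,800; Unit 2B 20,489.38 → $20,500; Unit 4A 11,929.67 → $11,900; Unit 1A 8,020.51 → $8,000.

Unit 1B: $14,800; Unit 2B: $20,500; Unit 2A: $9,900; Unit 4A: $11,900; Unit 1A: $8,000; Unit 2C: $10,000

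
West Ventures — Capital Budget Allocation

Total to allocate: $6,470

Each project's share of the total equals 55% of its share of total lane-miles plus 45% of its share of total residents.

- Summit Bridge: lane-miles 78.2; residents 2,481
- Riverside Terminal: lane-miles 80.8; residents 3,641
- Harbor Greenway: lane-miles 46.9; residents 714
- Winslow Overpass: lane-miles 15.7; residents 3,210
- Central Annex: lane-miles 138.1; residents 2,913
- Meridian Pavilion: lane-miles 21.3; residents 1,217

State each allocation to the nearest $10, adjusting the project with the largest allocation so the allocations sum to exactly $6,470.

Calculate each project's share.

Totals — lane-miles 381, residents 14,176.
Combined weights (55% lane-miles + 45% residents): Summit Bridge 0.1916; Riverside Terminal 0.2322; Harbor Greenway 0.0904; Winslow Overpass 0.1246; Central Annex 0.2918; Meridian Pavilion 0.0694.
Proportional shares: Summit Bridge 1,239.93; Riverside Terminal 1,502.46; Harbor Greenway 584.68; Winslow Overpass 805.91; Central Annex 1,888.12; Meridian Pavilion 448.89.
At nearest $10: Summit Bridge $1,240; Riverside Terminal $1,500; Harbor Greenway $580; Winslow Overpass $810; Central Annex $1,890; Meridian Pavilion $450. Sum = $6,470.
Rounded total matches; no reconciliation needed.

Summit Bridge: $1,240 | Riverside Terminal: $1,500 | Harbor Greenway: $580 | Winslow Overpass: $810 | Central Annex: $1,890 | Meridian Pavilion: $450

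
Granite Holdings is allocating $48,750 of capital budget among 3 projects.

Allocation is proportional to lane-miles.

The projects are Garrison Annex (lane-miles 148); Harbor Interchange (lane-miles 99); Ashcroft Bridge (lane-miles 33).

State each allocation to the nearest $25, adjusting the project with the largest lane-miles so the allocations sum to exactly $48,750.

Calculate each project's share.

Garrison Annex: $25,775 · Harbor Interchange: $17,225 · Ashcroft Bridge: $5,750

Lane-miles total: 148 + 99 + 33 = 280.
Pro-rata amounts: Garrison Annex 25,767.86; Harbor Interchange 17,236.61; Ashcroft Bridge 5,745.54.
At nearest $25: Garrison Annex $25,775; Harbor Interchange $17,225; Ashcroft Bridge $5,750. Sum = $48,750.
Sum already equals the total — no adjustment.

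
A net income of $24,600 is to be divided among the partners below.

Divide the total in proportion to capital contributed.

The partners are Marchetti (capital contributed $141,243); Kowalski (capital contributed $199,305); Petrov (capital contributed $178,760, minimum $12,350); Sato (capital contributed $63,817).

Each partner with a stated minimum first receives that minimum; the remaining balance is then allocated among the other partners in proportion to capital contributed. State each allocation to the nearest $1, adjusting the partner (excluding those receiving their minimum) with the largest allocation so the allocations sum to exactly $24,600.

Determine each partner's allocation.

Marchetti: $4,279 · Kowalski: $6,038 · Petrov: $12,350 · Sato: $1,933

Fund the minimums — Petrov $12,350. Remaining pool $12,250.
Remaining pool split over remaining capital contributed 404,365: Marchetti 4,278.87 → $4,279; Kowalski 6,037.83 → $6,038; Sato 1,933.30 → $1,933.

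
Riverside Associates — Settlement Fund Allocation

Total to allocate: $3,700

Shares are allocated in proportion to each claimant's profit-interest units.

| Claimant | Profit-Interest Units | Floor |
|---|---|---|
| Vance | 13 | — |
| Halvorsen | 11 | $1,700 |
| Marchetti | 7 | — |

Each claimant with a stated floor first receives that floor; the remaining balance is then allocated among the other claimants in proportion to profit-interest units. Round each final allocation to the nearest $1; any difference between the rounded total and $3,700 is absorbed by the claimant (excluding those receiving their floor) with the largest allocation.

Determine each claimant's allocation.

Vance: $1,300; Halvorsen: $1,700; Marchetti: $700

Fund the minimums — Halvorsen $1,700. Residual $2,000.
Residual split over remaining profit-interest units 20: Vance 1,300.00 → $1,300; Marchetti 700.00 → $700.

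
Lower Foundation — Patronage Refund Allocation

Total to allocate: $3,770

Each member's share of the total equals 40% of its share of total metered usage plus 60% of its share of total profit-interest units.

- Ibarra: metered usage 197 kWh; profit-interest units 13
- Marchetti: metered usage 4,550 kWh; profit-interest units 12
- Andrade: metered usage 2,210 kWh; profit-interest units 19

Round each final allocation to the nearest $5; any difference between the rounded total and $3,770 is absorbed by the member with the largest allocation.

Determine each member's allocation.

Totals — metered usage 6,957, profit-interest units 44.
Combined weights (40% metered usage + 60% profit-interest units): Ibarra 0.1886; Marchetti 0.4252; Andrade 0.3862.
Pro-rata amounts: Ibarra 711.02; Marchetti 1,603.17; Andrade 1,455.81.
Rounded to nearest $5: Ibarra $710; Marchetti $1,605; Andrade $1,455. Sum = $3,770.
Rounded total matches; no reconciliation needed.

Ibarra: $710; Marchetti: $1,605; Andrade: $1,455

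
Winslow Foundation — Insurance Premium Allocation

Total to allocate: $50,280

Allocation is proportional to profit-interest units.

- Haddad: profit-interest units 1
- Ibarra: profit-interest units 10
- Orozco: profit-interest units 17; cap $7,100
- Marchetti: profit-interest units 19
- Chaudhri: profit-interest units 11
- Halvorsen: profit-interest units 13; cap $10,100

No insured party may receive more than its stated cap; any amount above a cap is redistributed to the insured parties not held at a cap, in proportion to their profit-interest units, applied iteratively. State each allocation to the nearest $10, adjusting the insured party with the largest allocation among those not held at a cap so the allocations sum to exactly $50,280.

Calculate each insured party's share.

Combined profit-interest units = 71.
Proportional shares (ignoring caps): Haddad 708.17; Ibarra 7,081.69; Orozco 12,038.87; Marchetti 13,455.21; Chaudhri 7,789.86; Halvorsen 9,206.20.
Cap binds for Orozco ($7,100); balance $43,180 reallocated over remaining profit-interest units 54.
Cap binds for Halvorsen ($10,100); balance $33,080 reallocated over remaining profit-interest units 41.
Remaining shares: Haddad 806.83 → $810; Ibarra 8,068.29 → $8,070; Marchetti 15,329.76 → $15,330; Chaudhri 8,875.12 → $8,880.
Rounding difference −$10 applied to Marchetti → $15,320.

Haddad: $810; Ibarra: $8,070; Orozco: $7,100; Marchetti: $15,320; Chaudhri: $8,880; Halvorsen: $10,100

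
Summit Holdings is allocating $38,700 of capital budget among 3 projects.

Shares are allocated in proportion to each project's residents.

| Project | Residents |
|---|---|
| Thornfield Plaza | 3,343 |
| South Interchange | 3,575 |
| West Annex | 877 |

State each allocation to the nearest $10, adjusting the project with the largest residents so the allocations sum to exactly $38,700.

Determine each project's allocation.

Thornfield Plaza: $16,600 · South Interchange: $17,750 · West Annex: $4,350

Residents total: 3,343 + 3,575 + 877 = 7,795.
Unrounded shares: Thornfield Plaza 16,597.06; South Interchange 17,748.88; West Annex 4,354.06.
After rounding ($10): Thornfield Plaza $16,600; South Interchange $17,750; West Annex $4,350. Sum = $38,700.
Rounded total matches; no reconciliation needed.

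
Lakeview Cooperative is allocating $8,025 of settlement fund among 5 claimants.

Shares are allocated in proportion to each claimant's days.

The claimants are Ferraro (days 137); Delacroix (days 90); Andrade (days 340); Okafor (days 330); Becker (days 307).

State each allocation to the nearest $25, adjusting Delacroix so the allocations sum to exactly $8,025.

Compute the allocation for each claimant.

Combined days = 1,204.
Pro-rata amounts: Ferraro 137/1,204 × $8,025 = 913.14; Delacroix 90/1,204 × $8,025 = 599.88; Andrade 340/1,204 × $8,025 = 2,266.20; Okafor 330/1,204 × $8,025 = 2,199.54; Becker 307/1,204 × $8,025 = 2,046.24.
Rounded to nearest $25: Ferraro $925; Delacroix $600; Andrade $2,275; Okafor $2,200; Becker $2,050. Sum = $8,050.
Difference $8,025 − $8,050 = −$25 applied to Delacroix: Delacroix becomes $575.

Ferraro: $925 · Delacroix: $575 · Andrade: $2,275 · Okafor: $2,200 · Becker: $2,050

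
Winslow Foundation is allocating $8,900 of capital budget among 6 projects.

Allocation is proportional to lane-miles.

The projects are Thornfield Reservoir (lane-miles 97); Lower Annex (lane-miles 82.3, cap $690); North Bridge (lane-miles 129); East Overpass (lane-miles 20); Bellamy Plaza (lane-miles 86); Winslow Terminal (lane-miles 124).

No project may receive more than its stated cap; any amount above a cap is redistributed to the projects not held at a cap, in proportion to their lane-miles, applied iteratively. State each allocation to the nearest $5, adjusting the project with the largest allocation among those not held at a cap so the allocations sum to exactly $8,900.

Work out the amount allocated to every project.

Thornfield Reservoir: $1,745 | Lower Annex: $690 | North Bridge: $2,320 | East Overpass: $360 | Bellamy Plaza: $1,550 | Winslow Terminal: $2,235

Sum of lane-miles: 538.3.
Pro-rata shares before constraints: Thornfield Reservoir 1,603.75; Lower Annex 1,360.71; North Bridge 2,132.83; East Overpass 330.67; Bellamy Plaza 1,421.88; Winslow Terminal 2,050.16.
Capped: Lower Annex ($690); balance $8,210 reallocated over remaining lane-miles 456.
Redistributed shares: Thornfield Reservoir 1,746.43 → $1,745; North Bridge 2,322.57 → $2,325; East Overpass 360.09 → $360; Bellamy Plaza 1,548.38 → $1,550; Winslow Terminal 2,232.54 → $2,235.
Rounding difference −$5 applied to North Bridge → $2,320.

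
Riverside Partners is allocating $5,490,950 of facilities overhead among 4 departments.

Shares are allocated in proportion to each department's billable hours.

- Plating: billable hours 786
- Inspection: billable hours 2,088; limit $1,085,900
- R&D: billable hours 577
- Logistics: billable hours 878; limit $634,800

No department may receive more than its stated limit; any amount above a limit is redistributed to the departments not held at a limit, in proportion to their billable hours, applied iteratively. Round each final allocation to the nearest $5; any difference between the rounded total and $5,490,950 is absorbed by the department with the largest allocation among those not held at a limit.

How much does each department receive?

Combined billable hours = 4,329.
Proportional shares (ignoring caps): Plating 996,970.82; Inspection 2,648,441.58; R&D 731,872.98; Logistics 1,113,664.61.
Cap binds for Inspection ($1,085,900), Logistics ($634,800); residual $3,770,250 reallocated over remaining billable hours 1,363.
Redistributed shares: Plating 2,174,186.72 → $2,174,185; R&D 1,596,063.28 → $1,596,065.

Plating: $2,174,185 | Inspection: $1,085,900 | R&D: $1,596,065 | Logistics: $634,800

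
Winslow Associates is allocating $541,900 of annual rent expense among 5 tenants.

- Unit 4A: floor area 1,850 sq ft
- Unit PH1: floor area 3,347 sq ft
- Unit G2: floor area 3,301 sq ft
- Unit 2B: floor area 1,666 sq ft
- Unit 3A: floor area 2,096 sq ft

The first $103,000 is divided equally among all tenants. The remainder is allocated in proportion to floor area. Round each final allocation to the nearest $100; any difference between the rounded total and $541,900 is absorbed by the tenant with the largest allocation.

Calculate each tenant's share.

Unit 4A: $86,800; Unit PH1: $140,500; Unit G2: $138,800; Unit 2B: $80,200; Unit 3A: $95,600

Equal tier: $103,000 ÷ 5 = $20,600 apiece.
Remainder $438,900 by floor area (total 12,260): Unit 4A 66,228.79 → $66,200; Unit PH1 119,820.42 → $119,800; Unit G2 118,173.65 → $118,200; Unit 2B 59,641.71 → $59,600; Unit 3A 75,035.43 → $75,000.
Rounding difference +$100 on remainder applied to Unit PH1.
Totals: Unit 4A $20,600 + $66,200 = $86,800; Unit PH1 $20,600 + $119,900 = $140,500; Unit G2 $20,600 + $118,200 = $138,800; Unit 2B $20,600 + $59,600 = $80,200; Unit 3A $20,600 + $75,000 = $95,600.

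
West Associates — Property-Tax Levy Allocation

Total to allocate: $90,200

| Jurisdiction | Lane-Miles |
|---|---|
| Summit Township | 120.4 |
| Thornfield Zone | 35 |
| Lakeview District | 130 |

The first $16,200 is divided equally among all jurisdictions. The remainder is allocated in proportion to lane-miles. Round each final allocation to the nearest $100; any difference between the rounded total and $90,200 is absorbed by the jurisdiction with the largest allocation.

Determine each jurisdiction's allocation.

$16,200 shared equally gives $5,400 per jurisdiction.
Remainder $74,000 by lane-miles (total 285.4): Summit Township 31,217.94 → $31,200; Thornfield Zone 9,074.98 → $9,100; Lakeview District 33,707.08 → $33,700.
Totals: Summit Township $5,400 + $31,200 = $36,600; Thornfield Zone $5,400 + $9,100 = $14,500; Lakeview District $5,400 + $33,700 = $39,100.

Summit Township: $36,600; Thornfield Zone: $14,500; Lakeview District: $39,100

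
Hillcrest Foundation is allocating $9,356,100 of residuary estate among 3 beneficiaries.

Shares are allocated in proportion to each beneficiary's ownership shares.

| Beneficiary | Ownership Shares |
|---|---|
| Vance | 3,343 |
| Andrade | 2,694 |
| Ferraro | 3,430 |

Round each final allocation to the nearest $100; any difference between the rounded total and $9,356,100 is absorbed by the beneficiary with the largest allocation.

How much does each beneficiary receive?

Vance: $3,303,800 · Andrade: $2,662,400 · Ferraro: $3,389,900

Total ownership shares = 9,467.
Proportional shares: Vance 3,343/9,467 × $9,356,100 = 3,303,838.84; Andrade 2,694/9,467 × $9,356,100 = 2,662,441.47; Ferraro 3,430/9,467 × $9,356,100 = 3,389,819.69.
Rounded to nearest $100: Vance $3,303,800; Andrade $2,662,400; Ferraro $3,389,800. Sum = $9,356,000.
Difference $9,356,100 − $9,356,000 = +$100 applied to largest allocation (Ferraro): Ferraro becomes $3,389,900.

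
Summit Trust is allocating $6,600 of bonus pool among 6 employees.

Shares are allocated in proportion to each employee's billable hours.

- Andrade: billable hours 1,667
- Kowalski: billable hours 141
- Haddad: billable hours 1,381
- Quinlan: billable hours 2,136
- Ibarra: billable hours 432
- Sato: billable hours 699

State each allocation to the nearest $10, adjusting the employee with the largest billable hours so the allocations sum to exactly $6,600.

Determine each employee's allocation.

Sum of billable hours: 6,456.
Raw shares: Andrade 1,667/6,456 × $6,600 = 1,704.18; Kowalski 141/6,456 × $6,600 = 144.14; Haddad 1,381/6,456 × $6,600 = 1,411.80; Quinlan 2,136/6,456 × $6,600 = 2,183.64; Ibarra 432/6,456 × $6,600 = 441.64; Sato 699/6,456 × $6,600 = 714.59.
Rounded to nearest $10: Andrade $1,700; Kowalski $140; Haddad $1,410; Quinlan $2,180; Ibarra $440; Sato $710. Sum = $6,580.
Difference $6,600 − $6,580 = +$20 applied to largest billable hours (Quinlan): Quinlan becomes $2,200.

Andrade: $1,700; Kowalski: $140; Haddad: $1,410; Quinlan: $2,200; Ibarra: $440; Sato: $710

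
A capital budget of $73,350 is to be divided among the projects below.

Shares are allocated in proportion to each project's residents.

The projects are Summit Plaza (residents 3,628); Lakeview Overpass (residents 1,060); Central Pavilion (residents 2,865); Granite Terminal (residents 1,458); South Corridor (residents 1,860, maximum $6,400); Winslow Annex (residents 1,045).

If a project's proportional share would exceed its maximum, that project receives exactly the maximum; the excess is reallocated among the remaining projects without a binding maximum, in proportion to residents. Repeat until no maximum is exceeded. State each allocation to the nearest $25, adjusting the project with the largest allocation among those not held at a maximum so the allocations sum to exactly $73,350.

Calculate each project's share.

Total residents = 11,916.
Pro-rata shares before constraints: Summit Plaza 22,332.48; Lakeview Overpass 6,524.92; Central Pavilion 17,635.76; Granite Terminal 8,974.85; South Corridor 11,449.40; Winslow Annex 6,432.59.
Capped: South Corridor ($6,400); balance $66,950 reallocated over remaining residents 10,056.
Redistributed shares: Summit Plaza 24,154.20 → $24,150; Lakeview Overpass 7,057.18 → $7,050; Central Pavilion 19,074.36 → $19,075; Granite Terminal 9,706.95 → $9,700; Winslow Annex 6,957.31 → $6,950.
Rounding difference +$25 applied to Summit Plaza → $24,175.

Summit Plaza: $24,175 · Lakeview Overpass: $7,050 · Central Pavilion: $19,075 · Granite Terminal: $9,700 · South Corridor: $6,400 · Winslow Annex: $6,950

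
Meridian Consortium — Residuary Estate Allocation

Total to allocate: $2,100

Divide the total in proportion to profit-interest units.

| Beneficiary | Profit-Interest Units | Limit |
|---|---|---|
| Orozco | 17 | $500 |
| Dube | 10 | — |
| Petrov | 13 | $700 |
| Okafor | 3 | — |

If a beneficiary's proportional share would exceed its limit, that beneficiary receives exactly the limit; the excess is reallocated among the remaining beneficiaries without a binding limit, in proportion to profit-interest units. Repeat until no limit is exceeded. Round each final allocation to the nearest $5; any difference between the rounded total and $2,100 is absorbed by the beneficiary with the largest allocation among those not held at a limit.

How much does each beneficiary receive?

Orozco: $500 · Dube: $690 · Petrov: $700 · Okafor: $210

Combined profit-interest units = 43.
Pro-rata shares before constraints: Orozco 830.23; Dube 488.37; Petrov 634.88; Okafor 146.51.
Cap binds for Orozco ($500); residual $1,600 reallocated over remaining profit-interest units 26.
Cap binds for Petrov ($700); residual $900 reallocated over remaining profit-interest units 13.
Shares after redistribution: Dube 692.31 → $690; Okafor 207.69 → $210.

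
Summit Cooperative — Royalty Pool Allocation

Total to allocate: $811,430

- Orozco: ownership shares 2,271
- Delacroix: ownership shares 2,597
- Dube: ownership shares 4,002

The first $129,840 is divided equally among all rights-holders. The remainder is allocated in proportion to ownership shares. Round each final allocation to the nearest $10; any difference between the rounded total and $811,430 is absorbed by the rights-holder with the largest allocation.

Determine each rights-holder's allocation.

$129,840 shared equally gives $43,280 per rights-holder.
Remainder $681,590 by ownership shares (total 8,870): Orozco 174,508.56 → $174,510; Delacroix 199,559.10 → $199,560; Dube 307,522.34 → $307,520.
Totals: Orozco $43,280 + $174,510 = $217,790; Delacroix $43,280 + $199,560 = $242,840; Dube $43,280 + $307,520 = $350,800.

Orozco: $217,790 | Delacroix: $242,840 | Dube: $350,800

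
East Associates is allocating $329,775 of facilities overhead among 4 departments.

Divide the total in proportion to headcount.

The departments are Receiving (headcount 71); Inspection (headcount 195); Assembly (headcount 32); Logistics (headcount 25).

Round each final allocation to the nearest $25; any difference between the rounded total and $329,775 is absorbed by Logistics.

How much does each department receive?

Receiving: $72,500 · Inspection: $199,100 · Assembly: $32,675 · Logistics: $25,500

Sum of headcount: 323.
Unrounded shares: Receiving 71/323 × $329,775 = 72,489.24; Inspection 195/323 × $329,775 = 199,090.17; Assembly 32/323 × $329,775 = 32,671.21; Logistics 25/323 × $329,775 = 25,524.38.
Rounded to nearest $25: Receiving $72,500; Inspection $199,100; Assembly $32,675; Logistics $25,525. Sum = $329,800.
Difference $329,775 − $329,800 = −$25 applied to Logistics: Logistics becomes $25,500.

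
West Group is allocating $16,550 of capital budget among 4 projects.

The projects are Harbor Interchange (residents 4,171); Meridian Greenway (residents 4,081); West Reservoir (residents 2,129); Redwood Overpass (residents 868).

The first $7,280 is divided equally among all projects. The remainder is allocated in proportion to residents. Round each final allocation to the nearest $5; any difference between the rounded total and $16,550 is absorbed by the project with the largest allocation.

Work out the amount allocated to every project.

Harbor Interchange: $5,255; Meridian Greenway: $5,185; West Reservoir: $3,575; Redwood Overpass: $2,535

$7,280 shared equally gives $1,820 per project.
Remainder $9,270 by residents (total 11,249): Harbor Interchange 3,437.21 → $3,435; Meridian Greenway 3,363.04 → $3,365; West Reservoir 1,754.45 → $1,755; Redwood Overpass 715.30 → $715.
Totals: Harbor Interchange $1,820 + $3,435 = $5,255; Meridian Greenway $1,820 + $3,365 = $5,185; West Reservoir $1,820 + $1,755 = $3,575; Redwood Overpass $1,820 + $715 = $2,535.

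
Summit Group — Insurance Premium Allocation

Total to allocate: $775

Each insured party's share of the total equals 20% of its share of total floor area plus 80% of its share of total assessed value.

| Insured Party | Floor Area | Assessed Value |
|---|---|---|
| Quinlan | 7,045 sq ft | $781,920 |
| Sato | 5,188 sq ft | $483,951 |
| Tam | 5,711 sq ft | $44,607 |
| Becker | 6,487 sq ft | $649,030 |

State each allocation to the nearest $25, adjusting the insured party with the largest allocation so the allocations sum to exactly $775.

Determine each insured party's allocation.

Floor area total 24,431; assessed value total 1,959,508.
Combined weights (20% floor area + 80% assessed value): Quinlan 0.3769; Sato 0.2401; Tam 0.0650; Becker 0.3181.
Pro-rata amounts: Quinlan 292.10; Sato 186.04; Tam 50.35; Becker 246.51.
Rounded to nearest $25: Quinlan $300; Sato $175; Tam $50; Becker $250. Sum = $775.
No rounding difference to absorb.

Quinlan: $300 | Sato: $175 | Tam: $50 | Becker: $250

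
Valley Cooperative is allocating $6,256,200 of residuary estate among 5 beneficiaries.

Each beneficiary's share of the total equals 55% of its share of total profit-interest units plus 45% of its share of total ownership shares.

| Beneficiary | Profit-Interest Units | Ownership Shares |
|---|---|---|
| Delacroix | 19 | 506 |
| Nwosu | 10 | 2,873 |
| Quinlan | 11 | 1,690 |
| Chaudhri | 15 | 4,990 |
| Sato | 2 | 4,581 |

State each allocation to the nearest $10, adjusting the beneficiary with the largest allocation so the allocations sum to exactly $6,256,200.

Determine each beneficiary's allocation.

Delacroix: $1,244,270 · Nwosu: $1,156,150 · Quinlan: $989,020 · Chaudhri: $1,865,090 · Sato: $1,001,670

Profit-interest units total 57; ownership shares total 14,640.
Composite weights (55% profit-interest units + 45% ownership shares): Delacroix 0.1989; Nwosu 0.1848; Quinlan 0.1581; Chaudhri 0.2981; Sato 0.1601.
Unrounded shares: Delacroix 1,244,274.42; Nwosu 1,156,149.85; Quinlan 989,024.34; Chaudhri 1,865,085.77; Sato 1,001,665.62.
Rounded to nearest $10: Delacroix $1,244,270; Nwosu $1,156,150; Quinlan $989,020; Chaudhri $1,865,090; Sato $1,001,670. Sum = $6,256,200.
No rounding difference to absorb.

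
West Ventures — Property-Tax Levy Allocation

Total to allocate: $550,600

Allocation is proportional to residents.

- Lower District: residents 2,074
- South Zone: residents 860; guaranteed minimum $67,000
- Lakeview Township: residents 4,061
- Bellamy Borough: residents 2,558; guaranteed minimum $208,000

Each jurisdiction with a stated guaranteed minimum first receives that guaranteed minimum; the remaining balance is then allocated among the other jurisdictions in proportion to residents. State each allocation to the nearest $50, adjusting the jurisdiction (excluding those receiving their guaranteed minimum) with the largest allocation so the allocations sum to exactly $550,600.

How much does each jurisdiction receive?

Lower District: $93,150 · South Zone: $67,000 · Lakeview Township: $182,450 · Bellamy Borough: $208,000

Fund the minimums — South Zone $67,000; Bellamy Borough $208,000. Remaining pool $275,600.
Remaining pool split over remaining residents 6,135: Lower District 93,169.42 → $93,150; Lakeview Township 182,430.58 → $182,450.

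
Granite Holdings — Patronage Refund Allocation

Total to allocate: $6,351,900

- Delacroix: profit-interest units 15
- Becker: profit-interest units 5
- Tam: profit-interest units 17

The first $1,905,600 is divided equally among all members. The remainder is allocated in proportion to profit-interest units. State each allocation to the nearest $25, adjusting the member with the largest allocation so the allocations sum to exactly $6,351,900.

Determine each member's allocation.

Equal tier: $1,905,600 ÷ 3 = $635,200 apiece.
Remainder $4,446,300 by profit-interest units (total 37): Delacroix 1,802,554.05 → $1,802,550; Becker 600,851.35 → $600,850; Tam 2,042,894.59 → $2,042,900.
Totals: Delacroix $635,200 + $1,802,550 = $2,437,750; Becker $635,200 + $600,850 = $1,236,050; Tam $635,200 + $2,042,900 = $2,678,100.

Delacroix: $2,437,750; Becker: $1,236,050; Tam: $2,678,100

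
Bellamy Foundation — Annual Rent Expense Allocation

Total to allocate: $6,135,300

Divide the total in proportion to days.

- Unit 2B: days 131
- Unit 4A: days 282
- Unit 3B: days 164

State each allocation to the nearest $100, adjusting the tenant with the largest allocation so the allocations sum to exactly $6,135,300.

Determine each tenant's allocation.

Unit 2B: $1,392,900 · Unit 4A: $2,998,600 · Unit 3B: $1,743,800

Days total: 577.
Proportional shares: Unit 2B 131/577 × $6,135,300 = 1,392,936.40; Unit 4A 282/577 × $6,135,300 = 2,998,534.84; Unit 3B 164/577 × $6,135,300 = 1,743,828.77.
Rounded to nearest $100: Unit 2B $1,392,900; Unit 4A $2,998,500; Unit 3B $1,743,800. Sum = $6,135,200.
Difference $6,135,300 − $6,135,200 = +$100 applied to largest allocation (Unit 4A): Unit 4A becomes $2,998,600.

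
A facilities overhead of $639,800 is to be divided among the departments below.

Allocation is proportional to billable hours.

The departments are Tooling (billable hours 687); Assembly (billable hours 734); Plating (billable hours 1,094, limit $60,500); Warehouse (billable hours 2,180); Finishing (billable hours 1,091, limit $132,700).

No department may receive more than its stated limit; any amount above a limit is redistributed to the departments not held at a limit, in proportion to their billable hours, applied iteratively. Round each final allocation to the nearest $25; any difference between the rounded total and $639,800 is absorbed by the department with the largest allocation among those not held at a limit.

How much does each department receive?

Tooling: $85,200 | Assembly: $91,025 | Plating: $60,500 | Warehouse: $270,375 | Finishing: $132,700

Total billable hours = 5,786.
Unconstrained shares: Tooling 75,966.57; Assembly 81,163.71; Plating 120,971.52; Warehouse 241,058.42; Finishing 120,639.79.
Held at cap: Plating ($60,500); residual $579,300 reallocated over remaining billable hours 4,692.
Held at cap: Finishing ($132,700); residual $446,600 reallocated over remaining billable hours 3,601.
Shares after redistribution: Tooling 85,202.50 → $85,200; Assembly 91,031.49 → $91,025; Warehouse 270,366.01 → $270,375.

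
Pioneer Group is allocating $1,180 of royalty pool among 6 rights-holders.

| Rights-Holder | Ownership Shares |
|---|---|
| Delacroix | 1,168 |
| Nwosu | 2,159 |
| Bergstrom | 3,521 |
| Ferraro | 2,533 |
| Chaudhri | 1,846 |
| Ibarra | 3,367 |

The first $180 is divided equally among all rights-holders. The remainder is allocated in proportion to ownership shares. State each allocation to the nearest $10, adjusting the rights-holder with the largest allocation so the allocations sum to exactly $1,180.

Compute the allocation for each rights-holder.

First tranche $180 split equally: $30 each.
Remainder $1,000 by ownership shares (total 14,594): Delacroix 80.03 → $80; Nwosu 147.94 → $150; Bergstrom 241.26 → $240; Ferraro 173.56 → $170; Chaudhri 126.49 → $130; Ibarra 230.71 → $230.
Totals: Delacroix $30 + $80 = $110; Nwosu $30 + $150 = $180; Bergstrom $30 + $240 = $270; Ferraro $30 + $170 = $200; Chaudhri $30 + $130 = $160; Ibarra $30 + $230 = $260.

Delacroix: $110; Nwosu: $180; Bergstrom: $270; Ferraro: $200; Chaudhri: $160; Ibarra: $260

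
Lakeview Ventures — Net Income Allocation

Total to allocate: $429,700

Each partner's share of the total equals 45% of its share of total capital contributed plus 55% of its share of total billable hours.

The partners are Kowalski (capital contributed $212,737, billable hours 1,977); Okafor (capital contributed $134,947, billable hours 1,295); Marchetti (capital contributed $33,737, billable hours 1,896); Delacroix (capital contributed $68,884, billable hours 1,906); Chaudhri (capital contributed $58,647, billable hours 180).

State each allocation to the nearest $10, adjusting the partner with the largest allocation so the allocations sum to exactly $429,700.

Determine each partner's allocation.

Kowalski: $145,230 · Okafor: $93,460 · Marchetti: $74,590 · Delacroix: $88,270 · Chaudhri: $28,150

Capital contributed total 508,952; billable hours total 7,254.
Blended shares (45% capital contributed + 55% billable hours): Kowalski 0.3380; Okafor 0.2175; Marchetti 0.1736; Delacroix 0.2054; Chaudhri 0.0655.
Raw shares: Kowalski 145,235.27; Okafor 93,461.16; Marchetti 74,589.22; Delacroix 88,268.34; Chaudhri 28,146.02.
Rounded to nearest $10: Kowalski $145,240; Okafor $93,460; Marchetti $74,590; Delacroix $88,270; Chaudhri $28,150. Sum = $429,710.
Difference $429,700 − $429,710 = −$10 applied to largest allocation (Kowalski): Kowalski becomes $145,230.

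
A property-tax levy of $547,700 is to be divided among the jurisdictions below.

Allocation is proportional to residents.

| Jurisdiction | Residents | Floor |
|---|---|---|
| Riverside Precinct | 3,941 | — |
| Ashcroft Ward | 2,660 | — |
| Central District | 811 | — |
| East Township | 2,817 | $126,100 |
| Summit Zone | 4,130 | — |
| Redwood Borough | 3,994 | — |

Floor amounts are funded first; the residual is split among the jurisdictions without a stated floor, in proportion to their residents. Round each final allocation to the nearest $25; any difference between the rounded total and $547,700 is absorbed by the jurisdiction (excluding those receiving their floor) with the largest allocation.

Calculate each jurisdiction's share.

Minimums first: East Township $126,100. Residual $421,600.
Residual split over remaining residents 15,536: Riverside Precinct 106,946.81 → $106,950; Ashcroft Ward 72,184.35 → $72,175; Central District 22,008.08 → $22,000; Summit Zone 112,075.70 → $112,075; Redwood Borough 108,385.07 → $108,375.
Rounding difference +$25 applied to Summit Zone → $112,100.

Riverside Precinct: $106,950 · Ashcroft Ward: $72,175 · Central District: $22,000 · East Township: $126,100 · Summit Zone: $112,100 · Redwood Borough: $108,375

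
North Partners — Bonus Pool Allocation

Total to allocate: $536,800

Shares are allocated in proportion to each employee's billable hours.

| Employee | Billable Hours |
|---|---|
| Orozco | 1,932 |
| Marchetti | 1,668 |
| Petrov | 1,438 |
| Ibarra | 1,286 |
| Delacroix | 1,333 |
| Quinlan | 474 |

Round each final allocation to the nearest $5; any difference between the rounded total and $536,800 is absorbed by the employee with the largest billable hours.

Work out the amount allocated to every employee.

Total billable hours = 8,131.
Raw shares: Orozco 1,932/8,131 × $536,800 = 127,548.59; Marchetti 1,668/8,131 × $536,800 = 110,119.59; Petrov 1,438/8,131 × $536,800 = 94,935.24; Ibarra 1,286/8,131 × $536,800 = 84,900.36; Delacroix 1,333/8,131 × $536,800 = 88,003.25; Quinlan 474/8,131 × $536,800 = 31,292.98.
At nearest $5: Orozco $127,550; Marchetti $110,120; Petrov $94,935; Ibarra $84,900; Delacroix $88,005; Quinlan $31,295. Sum = $536,805.
Difference $536,800 − $536,805 = −$5 applied to largest billable hours (Orozco): Orozco becomes $127,545.

Orozco: $127,545 | Marchetti: $110,120 | Petrov: $94,935 | Ibarra: $84,900 | Delacroix: $88,005 | Quinlan: $31,295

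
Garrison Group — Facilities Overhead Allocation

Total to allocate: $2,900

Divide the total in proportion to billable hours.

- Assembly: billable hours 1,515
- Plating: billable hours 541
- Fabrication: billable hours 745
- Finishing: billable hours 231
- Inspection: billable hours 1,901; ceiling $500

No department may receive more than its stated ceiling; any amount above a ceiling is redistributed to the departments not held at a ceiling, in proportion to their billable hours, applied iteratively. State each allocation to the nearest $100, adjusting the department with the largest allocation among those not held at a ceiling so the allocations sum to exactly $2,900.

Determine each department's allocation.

Assembly: $1,200 | Plating: $400 | Fabrication: $600 | Finishing: $200 | Inspection: $500

Sum of billable hours: 4,933.
Pro-rata shares before constraints: Assembly 890.63; Plating 318.04; Fabrication 437.97; Finishing 135.80; Inspection 1,117.56.
Held at cap: Inspection ($500); remaining pool $2,400 reallocated over remaining billable hours 3,032.
Redistributed shares: Assembly 1,199.21 → $1,200; Plating 428.23 → $400; Fabrication 589.71 → $600; Finishing 182.85 → $200.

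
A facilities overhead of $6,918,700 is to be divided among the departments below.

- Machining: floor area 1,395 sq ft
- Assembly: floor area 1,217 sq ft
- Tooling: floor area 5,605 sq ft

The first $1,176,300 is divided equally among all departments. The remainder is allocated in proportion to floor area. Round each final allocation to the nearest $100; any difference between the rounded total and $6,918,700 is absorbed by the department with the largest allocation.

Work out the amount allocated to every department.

Machining: $1,367,000 | Assembly: $1,242,600 | Tooling: $4,309,100

Equal tier: $1,176,300 ÷ 3 = $392,100 apiece.
Remainder $5,742,400 by floor area (total 8,217): Machining 974,887.19 → $974,900; Assembly 850,492.98 → $850,500; Tooling 3,917,019.84 → $3,917,000.
Totals: Machining $392,100 + $974,900 = $1,367,000; Assembly $392,100 + $850,500 = $1,242,600; Tooling $392,100 + $3,917,000 = $4,309,100.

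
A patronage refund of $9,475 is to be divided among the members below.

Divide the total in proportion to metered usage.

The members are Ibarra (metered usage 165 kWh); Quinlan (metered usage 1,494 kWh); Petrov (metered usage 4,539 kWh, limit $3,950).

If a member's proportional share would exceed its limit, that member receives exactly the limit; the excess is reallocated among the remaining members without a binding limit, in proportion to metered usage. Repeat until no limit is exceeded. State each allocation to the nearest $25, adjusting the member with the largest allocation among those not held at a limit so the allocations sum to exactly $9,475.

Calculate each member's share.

Ibarra: $550 | Quinlan: $4,975 | Petrov: $3,950

Total metered usage = 6,198.
Proportional shares (ignoring caps): Ibarra 252.24; Quinlan 2,283.91; Petrov 6,938.86.
Capped: Petrov ($3,950); remaining pool $5,525 reallocated over remaining metered usage 1,659.
Shares after redistribution: Ibarra 549.50 → $550; Quinlan 4,975.50 → $4,975.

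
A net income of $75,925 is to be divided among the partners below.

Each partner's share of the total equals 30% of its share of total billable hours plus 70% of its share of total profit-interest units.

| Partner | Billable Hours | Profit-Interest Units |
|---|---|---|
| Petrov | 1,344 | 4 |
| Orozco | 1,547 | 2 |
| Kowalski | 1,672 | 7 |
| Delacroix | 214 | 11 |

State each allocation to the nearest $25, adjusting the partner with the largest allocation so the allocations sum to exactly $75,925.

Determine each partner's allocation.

Petrov: $15,275 | Orozco: $11,800 | Kowalski: $23,475 | Delacroix: $25,375

Totals — billable hours 4,777, profit-interest units 24.
Combined weights (30% billable hours + 70% profit-interest units): Petrov 0.2011; Orozco 0.1555; Kowalski 0.3092; Delacroix 0.3343.
Pro-rata amounts: Petrov 15,266.32; Orozco 11,805.30; Kowalski 23,473.72; Delacroix 25,379.66.
After rounding ($25): Petrov $15,275; Orozco $11,800; Kowalski $23,475; Delacroix $25,375. Sum = $75,925.
Rounded total matches; no reconciliation needed.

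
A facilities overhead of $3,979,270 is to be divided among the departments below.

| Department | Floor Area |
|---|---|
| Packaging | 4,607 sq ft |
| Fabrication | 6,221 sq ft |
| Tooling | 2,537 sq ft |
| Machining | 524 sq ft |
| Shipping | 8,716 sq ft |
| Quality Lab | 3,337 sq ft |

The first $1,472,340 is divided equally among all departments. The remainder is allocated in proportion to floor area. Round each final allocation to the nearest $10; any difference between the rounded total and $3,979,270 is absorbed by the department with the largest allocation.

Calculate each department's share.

Packaging: $690,590 | Fabrication: $846,560 | Tooling: $490,560 | Machining: $296,030 | Shipping: $1,087,670 | Quality Lab: $567,860

Equal tier: $1,472,340 ÷ 6 = $245,390 apiece.
Remainder $2,506,930 by floor area (total 25,942): Packaging 445,201.85 → $445,200; Fabrication 601,172.29 → $601,170; Tooling 245,165.42 → $245,170; Machining 50,637.24 → $50,640; Shipping 842,279.00 → $842,280; Quality Lab 322,474.19 → $322,470.
Totals: Packaging $245,390 + $445,200 = $690,590; Fabrication $245,390 + $601,170 = $846,560; Tooling $245,390 + $245,170 = $490,560; Machining $245,390 + $50,640 = $296,030; Shipping $245,390 + $842,280 = $1,087,670; Quality Lab $245,390 + $322,470 = $567,860.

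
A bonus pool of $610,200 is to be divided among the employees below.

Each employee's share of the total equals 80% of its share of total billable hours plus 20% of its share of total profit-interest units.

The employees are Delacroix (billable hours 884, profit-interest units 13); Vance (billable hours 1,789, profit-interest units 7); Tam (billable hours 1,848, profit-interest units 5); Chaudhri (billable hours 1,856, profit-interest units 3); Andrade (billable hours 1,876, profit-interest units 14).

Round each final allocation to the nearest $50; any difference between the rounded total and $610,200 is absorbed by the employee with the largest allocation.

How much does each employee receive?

Totals — billable hours 8,253, profit-interest units 42.
Combined weights (80% billable hours + 20% profit-interest units): Delacroix 0.1476; Vance 0.2067; Tam 0.2029; Chaudhri 0.1942; Andrade 0.2485.
Unrounded shares: Delacroix 90,062.36; Vance 126,158.28; Tam 123,836.66; Chaudhri 118,498.43; Andrade 151,644.27.
At nearest $50: Delacroix $90,050; Vance $126,150; Tam $123,850; Chaudhri $118,500; Andrade $151,650. Sum = $610,200.
Sum already equals the total — no adjustment.

Delacroix: $90,050; Vance: $126,150; Tam: $123,850; Chaudhri: $118,500; Andrade: $151,650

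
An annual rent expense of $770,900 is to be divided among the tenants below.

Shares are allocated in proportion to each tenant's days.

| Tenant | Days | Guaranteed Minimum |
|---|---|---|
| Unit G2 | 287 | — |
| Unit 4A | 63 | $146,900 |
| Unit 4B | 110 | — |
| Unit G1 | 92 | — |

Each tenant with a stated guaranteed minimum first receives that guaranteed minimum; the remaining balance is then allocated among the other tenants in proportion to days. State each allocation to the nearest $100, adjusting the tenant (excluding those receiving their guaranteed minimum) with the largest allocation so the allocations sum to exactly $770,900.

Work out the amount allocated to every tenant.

Unit G2: $366,200 | Unit 4A: $146,900 | Unit 4B: $140,400 | Unit G1: $117,400

Minimums first: Unit 4A $146,900. Remaining pool $624,000.
Remaining pool split over remaining days 489: Unit G2 366,233.13 → $366,200; Unit 4B 140,368.10 → $140,400; Unit G1 117,398.77 → $117,400.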